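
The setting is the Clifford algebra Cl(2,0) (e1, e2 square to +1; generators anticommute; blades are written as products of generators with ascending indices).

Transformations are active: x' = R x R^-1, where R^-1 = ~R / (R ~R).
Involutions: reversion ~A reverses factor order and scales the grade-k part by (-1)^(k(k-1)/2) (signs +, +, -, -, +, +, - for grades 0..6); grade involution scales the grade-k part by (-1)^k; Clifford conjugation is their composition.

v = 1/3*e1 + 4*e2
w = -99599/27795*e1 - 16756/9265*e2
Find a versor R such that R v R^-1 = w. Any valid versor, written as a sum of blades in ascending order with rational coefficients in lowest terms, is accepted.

R = v + w = -90334/27795*e1 + 20304/9265*e2 works: the equal norms (145/9) guarantee its sandwich swaps v into w.
Answer: -90334/27795*e1 + 20304/9265*e2


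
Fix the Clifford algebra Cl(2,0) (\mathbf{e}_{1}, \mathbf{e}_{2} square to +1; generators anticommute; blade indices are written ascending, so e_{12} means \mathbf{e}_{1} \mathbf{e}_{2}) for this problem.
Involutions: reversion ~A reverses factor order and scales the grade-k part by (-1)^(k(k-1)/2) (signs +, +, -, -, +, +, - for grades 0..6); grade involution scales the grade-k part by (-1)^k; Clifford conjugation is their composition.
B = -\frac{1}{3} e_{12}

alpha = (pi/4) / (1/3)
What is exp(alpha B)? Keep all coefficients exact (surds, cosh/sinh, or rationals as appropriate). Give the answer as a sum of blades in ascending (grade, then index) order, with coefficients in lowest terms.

B^2 = (-\frac{1}{3})^2*(e_{12})^2 = \frac{1}{9}*(-1) = -\frac{1}{9} (a basis 2-blade squares to minus the product of its generators' squares).
B^2 = -\frac{1}{9} — the series telescopes trigonometrically here: l = \frac{1}{3}, alpha*l = \frac{\pi}{4}, so exp(alpha B) = cos(\frac{\pi}{4}) + (sin(\frac{\pi}{4})/(\frac{1}{3}))*B = \frac{\sqrt{2}}{2} + (\frac{3 \sqrt{2}}{2})*B.
Answer: \frac{\sqrt{2}}{2} - \frac{\sqrt{2}}{2} e_{12}


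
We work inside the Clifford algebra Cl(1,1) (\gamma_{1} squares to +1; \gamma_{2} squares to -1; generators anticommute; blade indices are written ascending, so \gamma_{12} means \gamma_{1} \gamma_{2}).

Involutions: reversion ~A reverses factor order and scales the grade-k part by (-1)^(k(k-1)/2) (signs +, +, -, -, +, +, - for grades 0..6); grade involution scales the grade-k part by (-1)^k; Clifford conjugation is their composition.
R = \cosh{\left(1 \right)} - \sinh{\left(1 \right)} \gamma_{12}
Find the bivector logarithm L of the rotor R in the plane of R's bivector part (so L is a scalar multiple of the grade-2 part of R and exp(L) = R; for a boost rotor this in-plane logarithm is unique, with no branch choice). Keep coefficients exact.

The scalar part of R is \cosh{\left(1 \right)}, which fixes the rapidity magnitude through cosh (cosh is even, so it cannot fix the sign — the bivector part carries that); dividing the bivector part by sinh of the rapidity gives the plane, and L = rapidity * plane, where the joint sign ambiguity of (rapidity, plane) cancels in the product.
Concretely: cosh(rapidity) = \cosh{\left(1 \right)} gives rapidity = ±1, and since rapidity/sinh(rapidity) is even the sign is immaterial: L = (rapidity/sinh(rapidity)) * <R>_2 = (\frac{1}{\sinh{\left(1 \right)}}) * <R>_2.
Answer: -\gamma_{12}


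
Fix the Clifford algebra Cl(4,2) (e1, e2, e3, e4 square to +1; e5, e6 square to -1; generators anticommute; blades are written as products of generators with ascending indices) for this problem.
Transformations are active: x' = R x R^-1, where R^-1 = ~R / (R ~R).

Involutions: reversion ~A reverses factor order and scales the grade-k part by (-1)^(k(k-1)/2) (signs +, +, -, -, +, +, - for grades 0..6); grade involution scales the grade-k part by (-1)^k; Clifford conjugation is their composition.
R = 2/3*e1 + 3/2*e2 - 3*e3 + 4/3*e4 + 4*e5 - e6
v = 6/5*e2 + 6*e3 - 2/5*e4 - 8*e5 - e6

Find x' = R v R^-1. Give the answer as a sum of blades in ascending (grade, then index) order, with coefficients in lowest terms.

~R = 2/3*e1 + 3/2*e2 - 3*e3 + 4/3*e4 + 4*e5 - e6, and R ~R = -127/36, so R^-1 = ~R / (-127/36).
R v = 214/15 + 4/5*e1 e2 + 4*e1 e3 - 4/15*e1 e4 - 16/3*e1 e5 - 2/3*e1 e6 + 63/5*e2 e3 - 11/5*e2 e4 - 84/5*e2 e5 - 3/10*e2 e6 - 34/5*e3 e4 + 9*e3 e6 - 136/15*e4 e5 - 26/15*e4 e6 - 12*e5 e6
Answer: -3424/635*e1 - 8466/635*e2 + 11598/635*e3 - 6594/635*e4 - 15464/635*e5 + 5771/635*e6


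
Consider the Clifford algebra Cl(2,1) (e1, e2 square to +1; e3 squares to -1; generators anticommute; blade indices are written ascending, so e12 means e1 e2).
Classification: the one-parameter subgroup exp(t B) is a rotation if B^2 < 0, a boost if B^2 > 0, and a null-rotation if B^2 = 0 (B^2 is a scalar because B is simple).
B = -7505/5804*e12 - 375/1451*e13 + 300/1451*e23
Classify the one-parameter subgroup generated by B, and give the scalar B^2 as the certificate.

B^2 term by term: the squares give (-7505/5804)^2*(e12)^2 + (-375/1451)^2*(e13)^2 + (300/1451)^2*(e23)^2 = 56325025/33686416*(-1) + 140625/2105401*(+1) + 90000/2105401*(+1) = -25/16 (each basis 2-blade squares to minus the product of its generators' squares); cross terms between blades sharing an index anticommute and cancel. So B^2 = -25/16.
Answer: rotation, certificate B^2 = -25/16. Why this suffices: the scalar -25/16 survives any versor conjugation, so its sign alone determines the class however B is presented.


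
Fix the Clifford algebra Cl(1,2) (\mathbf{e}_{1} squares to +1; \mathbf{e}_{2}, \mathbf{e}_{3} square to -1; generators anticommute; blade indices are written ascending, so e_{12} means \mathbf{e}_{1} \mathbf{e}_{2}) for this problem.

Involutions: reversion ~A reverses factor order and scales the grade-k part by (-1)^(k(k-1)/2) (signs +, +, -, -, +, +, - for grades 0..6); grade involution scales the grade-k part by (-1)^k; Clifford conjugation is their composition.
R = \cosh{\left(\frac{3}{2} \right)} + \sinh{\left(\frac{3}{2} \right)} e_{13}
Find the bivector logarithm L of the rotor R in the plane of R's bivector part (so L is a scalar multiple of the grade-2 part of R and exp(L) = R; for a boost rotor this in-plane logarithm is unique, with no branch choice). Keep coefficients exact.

The scalar part of R is \cosh{\left(\frac{3}{2} \right)}, which fixes the rapidity magnitude through cosh (cosh is even, so it cannot fix the sign — the bivector part carries that); dividing the bivector part by sinh of the rapidity gives the plane, and L = rapidity * plane, where the joint sign ambiguity of (rapidity, plane) cancels in the product.
Concretely: cosh(rapidity) = \cosh{\left(\frac{3}{2} \right)} gives rapidity = ±\frac{3}{2}, and since rapidity/sinh(rapidity) is even the sign is immaterial: L = (rapidity/sinh(rapidity)) * <R>_2 = (\frac{3}{2 \sinh{\left(\frac{3}{2} \right)}}) * <R>_2.
Answer: \frac{3}{2} e_{13}


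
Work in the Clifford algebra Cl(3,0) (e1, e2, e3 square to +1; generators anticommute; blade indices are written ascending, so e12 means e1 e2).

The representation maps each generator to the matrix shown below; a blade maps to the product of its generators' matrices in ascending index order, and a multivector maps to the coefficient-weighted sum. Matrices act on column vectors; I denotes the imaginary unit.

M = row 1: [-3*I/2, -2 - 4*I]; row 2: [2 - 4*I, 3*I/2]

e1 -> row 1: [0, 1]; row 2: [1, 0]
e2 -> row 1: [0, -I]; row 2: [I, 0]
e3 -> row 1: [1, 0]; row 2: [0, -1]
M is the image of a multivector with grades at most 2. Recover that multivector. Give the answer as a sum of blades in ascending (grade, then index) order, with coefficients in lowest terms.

Method: 1, rho(e1), rho(e2), rho(e3) form a trace-orthogonal basis of the 2x2 complex matrices (tr(X Y) = 2 if X = Y, else 0), so M = m0*1 + m1*rho(e1) + m2*rho(e2) + m3*rho(e3) with m0 = tr(M)/2 = 0, m1 = tr(M rho(e1))/2 = -4*I, m2 = tr(M rho(e2))/2 = -2*I, m3 = tr(M rho(e3))/2 = -3*I/2.
Multiplying table entries, the bivector images are rho(e12) = I*rho(e3), rho(e13) = -I*rho(e2), rho(e23) = I*rho(e1); with real blade coefficients the real parts of m0..m3 are the coefficients of 1, e1, e2, e3 and the imaginary parts give the bivectors (e23: Im m1, e13: -Im m2, e12: Im m3).
Answer: -3/2*e12 + 2*e13 - 4*e23


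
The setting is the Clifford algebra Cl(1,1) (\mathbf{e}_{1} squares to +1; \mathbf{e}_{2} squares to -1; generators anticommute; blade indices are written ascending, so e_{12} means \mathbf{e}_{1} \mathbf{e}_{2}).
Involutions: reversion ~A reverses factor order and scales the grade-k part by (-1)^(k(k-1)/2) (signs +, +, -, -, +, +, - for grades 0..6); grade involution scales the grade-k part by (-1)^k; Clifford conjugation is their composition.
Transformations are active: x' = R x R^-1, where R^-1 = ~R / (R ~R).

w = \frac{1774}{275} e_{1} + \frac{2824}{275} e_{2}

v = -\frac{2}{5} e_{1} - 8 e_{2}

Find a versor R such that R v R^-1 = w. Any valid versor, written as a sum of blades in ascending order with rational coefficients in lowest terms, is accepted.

Why this works: both vectors square to -\frac{1596}{25}, so q(v) = q(w) and R = v + w = \frac{1664}{275} e_{1} + \frac{624}{275} e_{2} carries v to w — its own direction survives, the complement (v - w)/2 flips.
Answer: \frac{1664}{275} e_{1} + \frac{624}{275} e_{2}


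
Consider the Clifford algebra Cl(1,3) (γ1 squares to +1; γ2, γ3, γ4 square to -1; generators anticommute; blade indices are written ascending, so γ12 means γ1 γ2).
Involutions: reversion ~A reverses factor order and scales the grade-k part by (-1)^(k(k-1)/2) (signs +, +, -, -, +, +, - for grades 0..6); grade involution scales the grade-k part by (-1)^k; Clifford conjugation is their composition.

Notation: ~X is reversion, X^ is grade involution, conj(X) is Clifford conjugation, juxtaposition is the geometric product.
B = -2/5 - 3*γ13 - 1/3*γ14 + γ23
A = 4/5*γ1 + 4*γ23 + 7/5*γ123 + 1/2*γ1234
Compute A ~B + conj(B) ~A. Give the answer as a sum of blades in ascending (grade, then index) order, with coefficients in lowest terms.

first term: 4 + 27/25*γ1 - 21/5*γ2 + 12/5*γ3 + 4/15*γ4 - 12*γ12 + 1/2*γ14 - 43/30*γ23 - 3/2*γ24 - 34/25*γ123 + 7/15*γ234 + 17/15*γ1234
second term: -4 - 43/25*γ1 + 21/5*γ2 - 12/5*γ3 - 4/15*γ4 - 12*γ12 + 1/2*γ14 + 53/30*γ23 - 3/2*γ24 - 6/25*γ123 + 7/15*γ234 - 23/15*γ1234
Answer: -16/25*γ1 - 24*γ12 + γ14 + 1/3*γ23 - 3*γ24 - 8/5*γ123 + 14/15*γ234 - 2/5*γ1234


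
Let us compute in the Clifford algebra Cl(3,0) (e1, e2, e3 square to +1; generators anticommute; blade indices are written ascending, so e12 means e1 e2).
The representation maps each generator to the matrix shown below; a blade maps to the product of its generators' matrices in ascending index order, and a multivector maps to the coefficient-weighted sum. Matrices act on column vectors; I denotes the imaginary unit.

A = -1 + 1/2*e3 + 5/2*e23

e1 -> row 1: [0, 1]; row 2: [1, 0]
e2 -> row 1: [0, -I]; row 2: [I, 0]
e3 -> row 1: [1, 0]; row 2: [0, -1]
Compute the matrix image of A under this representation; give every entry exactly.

Bivector images (products of the table entries): rho(e23) = rho(e2)rho(e3) = row 1: [0, I]; row 2: [I, 0].
M = (-1)*1 + (1/2)*rho(e3) + (5/2)*rho(e23), summed entrywise (1 is the identity matrix):
Answer: row 1: [-1/2, 5*I/2]; row 2: [5*I/2, -3/2]


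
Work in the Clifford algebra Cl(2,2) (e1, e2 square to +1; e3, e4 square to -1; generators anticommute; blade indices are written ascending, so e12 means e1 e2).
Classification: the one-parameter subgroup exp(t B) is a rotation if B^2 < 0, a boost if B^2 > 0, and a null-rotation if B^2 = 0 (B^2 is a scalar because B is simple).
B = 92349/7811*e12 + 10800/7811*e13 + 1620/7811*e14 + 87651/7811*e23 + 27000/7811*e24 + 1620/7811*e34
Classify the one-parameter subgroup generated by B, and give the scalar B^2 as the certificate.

B^2 term by term: the squares give (92349/7811)^2*(e12)^2 + (10800/7811)^2*(e13)^2 + (1620/7811)^2*(e14)^2 + (87651/7811)^2*(e23)^2 + (27000/7811)^2*(e24)^2 + (1620/7811)^2*(e34)^2 = 8528337801/61011721*(-1) + 116640000/61011721*(+1) + 2624400/61011721*(+1) + 7682697801/61011721*(+1) + 729000000/61011721*(+1) + 2624400/61011721*(-1) = 0 (each basis 2-blade squares to minus the product of its generators' squares); cross terms between blades sharing an index anticommute and cancel; the commuting (index-disjoint) pairs give grade-4 terms 2*c*c'*(blade product), which cancel blade by blade — e1234: 299210760/61011721 - 583200000/61011721 + 283989240/61011721 = 0 — confirming B is simple. So B^2 = 0.
Answer: null-rotation, certificate B^2 = 0. One invariant decides it: the square 0 survives every conjugation, and its sign is exactly the classification.


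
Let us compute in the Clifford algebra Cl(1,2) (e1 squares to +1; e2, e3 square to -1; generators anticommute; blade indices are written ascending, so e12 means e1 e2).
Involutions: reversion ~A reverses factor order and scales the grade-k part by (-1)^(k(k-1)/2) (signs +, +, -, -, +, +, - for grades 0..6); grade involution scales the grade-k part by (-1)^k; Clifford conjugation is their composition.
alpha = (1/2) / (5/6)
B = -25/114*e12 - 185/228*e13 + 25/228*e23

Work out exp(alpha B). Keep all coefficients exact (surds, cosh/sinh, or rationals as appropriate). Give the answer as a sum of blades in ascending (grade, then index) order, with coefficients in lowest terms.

B^2 term by term: the squares give (-25/114)^2*(e12)^2 + (-185/228)^2*(e13)^2 + (25/228)^2*(e23)^2 = 625/12996*(+1) + 34225/51984*(+1) + 625/51984*(-1) = 25/36 (each basis 2-blade squares to minus the product of its generators' squares); cross terms between blades sharing an index anticommute and cancel. So B^2 = 25/36.
B^2 = 25/36 — the series telescopes hyperbolically here: l = 5/6, alpha*l = 1/2, so exp(alpha B) = cosh(1/2) + (sinh(1/2)/(5/6))*B = cosh(1/2) + (6*sinh(1/2)/5)*B.
Answer: cosh(1/2) - 5*sinh(1/2)/19*e12 - 37*sinh(1/2)/38*e13 + 5*sinh(1/2)/38*e23


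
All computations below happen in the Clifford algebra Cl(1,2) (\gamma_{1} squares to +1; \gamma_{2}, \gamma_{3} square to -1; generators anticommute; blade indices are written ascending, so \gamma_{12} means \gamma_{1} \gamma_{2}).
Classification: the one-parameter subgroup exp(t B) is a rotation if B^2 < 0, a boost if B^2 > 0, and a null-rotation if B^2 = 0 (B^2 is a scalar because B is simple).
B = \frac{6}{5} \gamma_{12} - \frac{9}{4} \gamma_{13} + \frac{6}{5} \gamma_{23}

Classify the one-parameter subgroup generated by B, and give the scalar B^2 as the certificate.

B^2 term by term: the squares give (\frac{6}{5})^2*(\gamma_{12})^2 + (-\frac{9}{4})^2*(\gamma_{13})^2 + (\frac{6}{5})^2*(\gamma_{23})^2 = \frac{36}{25}*(+1) + \frac{81}{16}*(+1) + \frac{36}{25}*(-1) = \frac{81}{16} (each basis 2-blade squares to minus the product of its generators' squares); cross terms between blades sharing an index anticommute and cancel. So B^2 = \frac{81}{16}.
Answer: boost, certificate B^2 = \frac{81}{16}. The class reads off the invariant scalar \frac{81}{16} directly.


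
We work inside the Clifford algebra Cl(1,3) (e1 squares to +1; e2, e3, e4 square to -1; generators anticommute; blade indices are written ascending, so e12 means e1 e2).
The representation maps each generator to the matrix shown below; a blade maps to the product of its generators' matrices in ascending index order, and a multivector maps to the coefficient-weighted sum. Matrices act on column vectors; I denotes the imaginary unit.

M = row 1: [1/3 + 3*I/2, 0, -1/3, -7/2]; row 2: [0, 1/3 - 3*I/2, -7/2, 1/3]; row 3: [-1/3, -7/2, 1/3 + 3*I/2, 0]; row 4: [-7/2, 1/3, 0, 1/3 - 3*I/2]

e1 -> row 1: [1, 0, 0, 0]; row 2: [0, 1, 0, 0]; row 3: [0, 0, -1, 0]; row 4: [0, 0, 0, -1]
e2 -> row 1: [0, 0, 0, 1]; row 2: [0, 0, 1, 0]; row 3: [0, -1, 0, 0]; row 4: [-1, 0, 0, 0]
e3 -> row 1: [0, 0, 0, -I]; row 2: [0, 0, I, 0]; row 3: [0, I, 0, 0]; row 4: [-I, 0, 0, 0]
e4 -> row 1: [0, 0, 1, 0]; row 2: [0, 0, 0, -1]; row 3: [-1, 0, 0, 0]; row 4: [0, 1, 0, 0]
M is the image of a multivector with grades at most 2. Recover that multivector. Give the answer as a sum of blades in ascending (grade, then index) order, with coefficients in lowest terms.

Method: the blade images are trace-orthogonal — tr(rho(e_A) rho(e_B)^-1) = 4 if A = B and 0 otherwise — and rho(e_A)^-1 = (e_A)^2 * rho(e_A) with (e_A)^2 = +1 or -1, so the coefficient of e_A in the preimage is (e_A)^2 * tr(M rho(e_A))/4.
Nonzero projections over blades of grade <= 2: 1: (1)^2 = +1, tr(M 1) = 4/3, coefficient 1/3; e12: (e12)^2 = +1, tr(M rho(e12)) = -14, coefficient -7/2; e14: (e14)^2 = +1, tr(M rho(e14)) = -4/3, coefficient -1/3; e23: (e23)^2 = -1, tr(M rho(e23)) = 6, coefficient -3/2. Every other blade of grade <= 2 projects to 0.
Answer: 1/3 - 7/2*e12 - 1/3*e14 - 3/2*e23


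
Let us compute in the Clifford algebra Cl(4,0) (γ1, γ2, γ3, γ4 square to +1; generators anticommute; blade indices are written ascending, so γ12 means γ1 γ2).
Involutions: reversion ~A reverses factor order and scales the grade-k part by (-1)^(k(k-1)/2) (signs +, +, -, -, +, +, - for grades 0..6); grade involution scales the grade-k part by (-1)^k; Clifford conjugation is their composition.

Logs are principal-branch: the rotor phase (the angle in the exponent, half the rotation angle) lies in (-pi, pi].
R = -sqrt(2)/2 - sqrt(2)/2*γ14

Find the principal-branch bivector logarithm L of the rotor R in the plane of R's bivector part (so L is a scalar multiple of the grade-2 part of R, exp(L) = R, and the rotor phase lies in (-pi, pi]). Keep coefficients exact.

The scalar part of R is -sqrt(2)/2, so the principal-branch rotor phase is pinned; divide the bivector part by its sine to get the unit plane — L is the phase times that plane.
Concretely: cos(phase) = -sqrt(2)/2 gives phase = ±3*pi/4, and since phase/sin(phase) is even the sign is immaterial: L = (phase/sin(phase)) * <R>_2 = (3*sqrt(2)*pi/4) * <R>_2.
Answer: -3*pi/4*γ14


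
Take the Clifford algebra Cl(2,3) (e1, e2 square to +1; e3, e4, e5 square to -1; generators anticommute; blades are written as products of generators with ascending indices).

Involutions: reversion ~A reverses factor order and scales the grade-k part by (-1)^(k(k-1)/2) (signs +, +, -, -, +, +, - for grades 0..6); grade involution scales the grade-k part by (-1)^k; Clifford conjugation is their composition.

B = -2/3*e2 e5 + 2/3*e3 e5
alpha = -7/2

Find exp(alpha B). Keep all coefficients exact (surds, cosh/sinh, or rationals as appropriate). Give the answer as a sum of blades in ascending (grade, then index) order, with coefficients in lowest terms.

B^2 term by term: the squares give (-2/3)^2*(e2 e5)^2 + (2/3)^2*(e3 e5)^2 = 4/9*(+1) + 4/9*(-1) = 0 (each basis 2-blade squares to minus the product of its generators' squares); cross terms between blades sharing an index anticommute and cancel. So B^2 = 0.
B^2 = 0, so the series closes: exp(alpha B) = 1 + alpha B (parabolic case).
Answer: 1 + 7/3*e2 e5 - 7/3*e3 e5


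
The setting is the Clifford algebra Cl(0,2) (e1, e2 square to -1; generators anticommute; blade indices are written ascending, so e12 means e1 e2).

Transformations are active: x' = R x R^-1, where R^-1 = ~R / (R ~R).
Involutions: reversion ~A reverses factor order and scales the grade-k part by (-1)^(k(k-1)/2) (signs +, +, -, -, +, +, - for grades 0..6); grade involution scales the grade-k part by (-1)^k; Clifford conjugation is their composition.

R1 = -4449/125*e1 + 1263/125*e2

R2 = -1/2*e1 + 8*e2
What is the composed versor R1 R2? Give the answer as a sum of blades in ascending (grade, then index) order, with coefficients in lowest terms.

Distribute over the terms of R1 (each basis-blade product reordered to ascending indices, repeated generators contracted through their squares):
(-4449/125*e1) R2 = -4449/250 - 35592/125*e12
(1263/125*e2) R2 = -10104/125 + 1263/250*e12
Summing the partial products and collecting blades:
Answer: -24657/250 - 69921/250*e12


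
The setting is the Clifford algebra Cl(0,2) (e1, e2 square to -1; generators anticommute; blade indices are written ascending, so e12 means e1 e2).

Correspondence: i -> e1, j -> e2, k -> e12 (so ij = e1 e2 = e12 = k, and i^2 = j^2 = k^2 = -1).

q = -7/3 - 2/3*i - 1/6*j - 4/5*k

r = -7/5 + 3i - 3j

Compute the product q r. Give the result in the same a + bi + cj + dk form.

In blades: q = -7/3 - 2/3*e1 - 1/6*e2 - 4/5*e12, r = -7/5 + 3*e1 - 3*e2.
Distribute q over r term by term (generator squares from the signature, products reordered to ascending indices): (-7/3)*r = 49/15 - 7*e1 + 7*e2; (-2/3*e1)*r = 2 + 14/15*e1 + 2*e12; (-1/6*e2)*r = -1/2 + 7/30*e2 + 1/2*e12; (-4/5*e12)*r = -12/5*e1 - 12/5*e2 + 28/25*e12.
Sum: 143/30 - 127/15*e1 + 29/6*e2 + 181/50*e12; translating back through the correspondence:
Answer: 143/30 - 127/15*i + 29/6*j + 181/50*k


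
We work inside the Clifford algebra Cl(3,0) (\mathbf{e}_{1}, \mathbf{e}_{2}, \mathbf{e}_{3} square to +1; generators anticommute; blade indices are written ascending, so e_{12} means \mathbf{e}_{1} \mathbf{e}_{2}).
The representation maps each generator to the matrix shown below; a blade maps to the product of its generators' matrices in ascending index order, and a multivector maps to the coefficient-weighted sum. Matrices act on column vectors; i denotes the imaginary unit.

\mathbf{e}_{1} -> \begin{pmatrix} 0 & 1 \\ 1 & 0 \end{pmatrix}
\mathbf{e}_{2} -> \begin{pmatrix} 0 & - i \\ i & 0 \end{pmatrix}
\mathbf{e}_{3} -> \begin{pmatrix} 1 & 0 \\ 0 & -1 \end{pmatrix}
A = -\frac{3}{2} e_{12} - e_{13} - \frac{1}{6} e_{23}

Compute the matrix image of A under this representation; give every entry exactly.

Bivector images (products of the table entries): rho(e_{12}) = rho(\mathbf{e}_{1})rho(\mathbf{e}_{2}) = \begin{pmatrix} i & 0 \\ 0 & - i \end{pmatrix}; rho(e_{13}) = rho(\mathbf{e}_{1})rho(\mathbf{e}_{3}) = \begin{pmatrix} 0 & -1 \\ 1 & 0 \end{pmatrix}; rho(e_{23}) = rho(\mathbf{e}_{2})rho(\mathbf{e}_{3}) = \begin{pmatrix} 0 & i \\ i & 0 \end{pmatrix}.
M = (-\frac{3}{2})*rho(e_{12}) + (-1)*rho(e_{13}) + (-\frac{1}{6})*rho(e_{23}), summed entrywise:
Answer: \begin{pmatrix} - \frac{3 i}{2} & 1 - \frac{i}{6} \\ -1 - \frac{i}{6} & \frac{3 i}{2} \end{pmatrix}


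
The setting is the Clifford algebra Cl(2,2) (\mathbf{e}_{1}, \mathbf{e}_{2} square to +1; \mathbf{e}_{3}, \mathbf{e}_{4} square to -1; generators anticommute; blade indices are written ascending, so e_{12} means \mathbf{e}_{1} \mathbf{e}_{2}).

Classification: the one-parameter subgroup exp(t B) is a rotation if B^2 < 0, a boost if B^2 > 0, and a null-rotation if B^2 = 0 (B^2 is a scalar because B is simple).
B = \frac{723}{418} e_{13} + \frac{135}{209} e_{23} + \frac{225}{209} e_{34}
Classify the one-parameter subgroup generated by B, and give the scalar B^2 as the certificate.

B^2 term by term: the squares give (\frac{723}{418})^2*(e_{13})^2 + (\frac{135}{209})^2*(e_{23})^2 + (\frac{225}{209})^2*(e_{34})^2 = \frac{522729}{174724}*(+1) + \frac{18225}{43681}*(+1) + \frac{50625}{43681}*(-1) = \frac{9}{4} (each basis 2-blade squares to minus the product of its generators' squares); cross terms between blades sharing an index anticommute and cancel. So B^2 = \frac{9}{4}.
Answer: boost, certificate B^2 = \frac{9}{4}. No conjugation can change B^2 = \frac{9}{4}; the sign gives the class.


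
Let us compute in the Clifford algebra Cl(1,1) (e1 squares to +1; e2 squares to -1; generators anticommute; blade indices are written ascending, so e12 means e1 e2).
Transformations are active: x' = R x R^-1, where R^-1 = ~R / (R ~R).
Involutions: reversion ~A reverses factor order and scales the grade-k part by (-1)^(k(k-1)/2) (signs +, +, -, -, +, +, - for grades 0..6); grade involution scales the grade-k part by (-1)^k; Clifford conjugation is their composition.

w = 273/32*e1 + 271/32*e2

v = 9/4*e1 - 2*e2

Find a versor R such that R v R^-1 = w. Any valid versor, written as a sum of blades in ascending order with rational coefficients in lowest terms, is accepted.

Why this works: both vectors square to 17/16, so q(v) = q(w) and R = v + w = 345/32*e1 + 207/32*e2 carries v to w — its own direction survives, the complement (v - w)/2 flips.
Answer: 345/32*e1 + 207/32*e2


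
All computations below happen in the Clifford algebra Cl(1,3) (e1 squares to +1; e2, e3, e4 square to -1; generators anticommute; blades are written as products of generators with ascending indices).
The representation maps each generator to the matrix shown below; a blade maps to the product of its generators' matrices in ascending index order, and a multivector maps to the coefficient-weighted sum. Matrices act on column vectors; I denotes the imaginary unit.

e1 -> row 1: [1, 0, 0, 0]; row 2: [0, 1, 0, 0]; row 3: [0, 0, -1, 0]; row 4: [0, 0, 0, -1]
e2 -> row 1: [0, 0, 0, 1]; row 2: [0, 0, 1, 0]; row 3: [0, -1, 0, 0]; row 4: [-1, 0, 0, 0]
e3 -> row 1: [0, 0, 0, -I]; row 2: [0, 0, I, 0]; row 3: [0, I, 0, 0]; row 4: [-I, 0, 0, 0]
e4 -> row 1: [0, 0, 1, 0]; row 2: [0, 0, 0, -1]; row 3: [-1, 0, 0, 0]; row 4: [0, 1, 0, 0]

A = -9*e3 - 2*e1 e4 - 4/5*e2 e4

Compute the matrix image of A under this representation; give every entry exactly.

Bivector images (products of the table entries): rho(e1 e4) = rho(e1)rho(e4) = row 1: [0, 0, 1, 0]; row 2: [0, 0, 0, -1]; row 3: [1, 0, 0, 0]; row 4: [0, -1, 0, 0]; rho(e2 e4) = rho(e2)rho(e4) = row 1: [0, 1, 0, 0]; row 2: [-1, 0, 0, 0]; row 3: [0, 0, 0, 1]; row 4: [0, 0, -1, 0].
M = (-9)*rho(e3) + (-2)*rho(e1 e4) + (-4/5)*rho(e2 e4), summed entrywise:
Answer: row 1: [0, -4/5, -2, 9*I]; row 2: [4/5, 0, -9*I, 2]; row 3: [-2, -9*I, 0, -4/5]; row 4: [9*I, 2, 4/5, 0]


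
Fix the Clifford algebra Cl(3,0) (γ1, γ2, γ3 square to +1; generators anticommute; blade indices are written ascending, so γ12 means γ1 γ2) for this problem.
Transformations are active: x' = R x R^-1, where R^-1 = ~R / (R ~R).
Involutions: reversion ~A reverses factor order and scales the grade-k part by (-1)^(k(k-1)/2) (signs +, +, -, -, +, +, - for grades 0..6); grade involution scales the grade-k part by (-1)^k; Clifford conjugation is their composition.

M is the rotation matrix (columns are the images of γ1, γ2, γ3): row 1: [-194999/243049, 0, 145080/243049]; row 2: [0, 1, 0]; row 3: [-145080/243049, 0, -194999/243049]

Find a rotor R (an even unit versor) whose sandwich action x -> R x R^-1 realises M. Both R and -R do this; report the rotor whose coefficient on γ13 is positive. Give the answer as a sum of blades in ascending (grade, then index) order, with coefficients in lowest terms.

Method: write R = a + b12*γ12 + b13*γ13 + b23*γ23 with a^2 + b12^2 + b13^2 + b23^2 = 1 (so R^-1 = ~R). Expanding the columns R e_j ~R gives tr M = 4a^2 - 1 and, from the antisymmetric part, M21 - M12 = -4a*b12, M13 - M31 = 4a*b13, M32 - M23 = -4a*b23.
Here tr M = -146949/243049, so a^2 = (1 + tr M)/4 = 24025/243049 and a = ±155/493. Taking a = 155/493: M21 - M12 = 0, M13 - M31 = 290160/243049, M32 - M23 = 0, giving b12 = 0, b13 = 468/493, b23 = 0, i.e. R = 155/493 + 468/493*γ13.
Its γ13 coefficient is already positive.
Answer: 155/493 + 468/493*γ13. Recall the cover is two-to-one: with M of trace -146949/243049, both preimages act alike, and the stated γ13 sign chooses the sheet.


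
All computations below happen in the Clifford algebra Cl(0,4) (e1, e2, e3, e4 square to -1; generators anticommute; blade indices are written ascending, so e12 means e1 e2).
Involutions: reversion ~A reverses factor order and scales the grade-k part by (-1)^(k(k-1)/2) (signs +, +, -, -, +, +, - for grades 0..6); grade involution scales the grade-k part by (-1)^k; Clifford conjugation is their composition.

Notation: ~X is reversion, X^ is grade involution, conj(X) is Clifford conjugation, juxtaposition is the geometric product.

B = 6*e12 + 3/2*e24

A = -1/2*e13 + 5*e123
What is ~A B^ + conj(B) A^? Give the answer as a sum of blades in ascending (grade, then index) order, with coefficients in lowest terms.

first term: 30*e3 - 3*e23 - 15/2*e134 - 3/4*e1234
second term: -30*e3 + 3*e23 - 15/2*e134 - 3/4*e1234
Answer: -15*e134 - 3/2*e1234


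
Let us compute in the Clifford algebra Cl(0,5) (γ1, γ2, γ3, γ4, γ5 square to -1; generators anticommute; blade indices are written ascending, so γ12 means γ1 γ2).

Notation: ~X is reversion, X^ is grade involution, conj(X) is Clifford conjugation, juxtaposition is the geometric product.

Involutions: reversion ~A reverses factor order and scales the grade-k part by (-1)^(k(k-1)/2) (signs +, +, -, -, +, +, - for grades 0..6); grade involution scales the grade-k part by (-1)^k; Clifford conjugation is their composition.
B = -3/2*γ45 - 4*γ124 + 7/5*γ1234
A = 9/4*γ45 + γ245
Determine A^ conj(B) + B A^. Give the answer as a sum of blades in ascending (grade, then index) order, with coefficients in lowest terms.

first term: -27/8 + 3/2*γ2 + 4*γ15 - 9*γ125 - 7/5*γ135 + 63/20*γ1235
second term: 27/8 - 3/2*γ2 - 4*γ15 + 9*γ125 - 7/5*γ135 - 63/20*γ1235
Answer: -14/5*γ135


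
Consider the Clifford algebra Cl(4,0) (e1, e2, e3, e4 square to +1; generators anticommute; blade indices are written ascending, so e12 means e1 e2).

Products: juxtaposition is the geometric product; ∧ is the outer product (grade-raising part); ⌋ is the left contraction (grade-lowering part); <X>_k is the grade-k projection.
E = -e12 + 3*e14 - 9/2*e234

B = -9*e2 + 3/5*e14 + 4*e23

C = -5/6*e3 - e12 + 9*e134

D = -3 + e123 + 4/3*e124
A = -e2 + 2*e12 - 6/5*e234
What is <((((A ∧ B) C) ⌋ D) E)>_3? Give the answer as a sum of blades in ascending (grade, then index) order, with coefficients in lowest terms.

step 1: 3/5*e124
step 2: 3/5*e4 - 27/5*e23 + 1/2*e1234
step 3: 27/5*e1 + 4/5*e12
step 4: 4/5 - 27/5*e2 + 81/5*e4 - 12/5*e24 - 18/5*e134 - 243/10*e1234
step 5: -18/5*e134
Answer: -18/5*e134


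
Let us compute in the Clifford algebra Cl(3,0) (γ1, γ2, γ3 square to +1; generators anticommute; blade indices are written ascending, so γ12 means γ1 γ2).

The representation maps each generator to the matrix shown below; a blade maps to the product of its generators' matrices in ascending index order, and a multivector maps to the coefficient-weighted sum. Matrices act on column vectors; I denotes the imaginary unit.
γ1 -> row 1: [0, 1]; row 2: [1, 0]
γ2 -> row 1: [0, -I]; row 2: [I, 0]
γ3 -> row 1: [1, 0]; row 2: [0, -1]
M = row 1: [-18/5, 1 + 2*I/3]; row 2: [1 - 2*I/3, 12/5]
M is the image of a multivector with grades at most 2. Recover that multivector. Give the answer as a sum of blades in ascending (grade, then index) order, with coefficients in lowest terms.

Method: 1, rho(γ1), rho(γ2), rho(γ3) form a trace-orthogonal basis of the 2x2 complex matrices (tr(X Y) = 2 if X = Y, else 0), so M = m0*1 + m1*rho(γ1) + m2*rho(γ2) + m3*rho(γ3) with m0 = tr(M)/2 = -3/5, m1 = tr(M rho(γ1))/2 = 1, m2 = tr(M rho(γ2))/2 = -2/3, m3 = tr(M rho(γ3))/2 = -3.
Multiplying table entries, the bivector images are rho(γ12) = I*rho(γ3), rho(γ13) = -I*rho(γ2), rho(γ23) = I*rho(γ1); with real blade coefficients the real parts of m0..m3 are the coefficients of 1, γ1, γ2, γ3 and the imaginary parts give the bivectors (γ23: Im m1, γ13: -Im m2, γ12: Im m3).
Answer: -3/5 + γ1 - 2/3*γ2 - 3*γ3


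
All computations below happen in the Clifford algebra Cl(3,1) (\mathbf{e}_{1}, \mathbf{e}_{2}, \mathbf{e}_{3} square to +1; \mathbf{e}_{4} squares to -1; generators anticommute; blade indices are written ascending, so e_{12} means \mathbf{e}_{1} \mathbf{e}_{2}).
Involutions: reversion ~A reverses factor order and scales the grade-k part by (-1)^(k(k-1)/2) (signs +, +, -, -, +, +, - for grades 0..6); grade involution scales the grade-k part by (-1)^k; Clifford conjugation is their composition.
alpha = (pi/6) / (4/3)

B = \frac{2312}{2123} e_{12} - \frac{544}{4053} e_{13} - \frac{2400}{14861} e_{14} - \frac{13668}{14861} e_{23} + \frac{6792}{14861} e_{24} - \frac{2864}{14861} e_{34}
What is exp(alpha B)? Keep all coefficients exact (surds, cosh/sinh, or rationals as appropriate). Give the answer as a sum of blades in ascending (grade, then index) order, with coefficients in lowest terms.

B^2 term by term: the squares give (\frac{2312}{2123})^2*(e_{12})^2 + (-\frac{544}{4053})^2*(e_{13})^2 + (-\frac{2400}{14861})^2*(e_{14})^2 + (-\frac{13668}{14861})^2*(e_{23})^2 + (\frac{6792}{14861})^2*(e_{24})^2 + (-\frac{2864}{14861})^2*(e_{34})^2 = \frac{5345344}{4507129}*(-1) + \frac{295936}{16426809}*(-1) + \frac{5760000}{220849321}*(+1) + \frac{186814224}{220849321}*(-1) + \frac{46131264}{220849321}*(+1) + \frac{8202496}{220849321}*(+1) = -\frac{16}{9} (each basis 2-blade squares to minus the product of its generators' squares); cross terms between blades sharing an index anticommute and cancel; the commuting (index-disjoint) pairs give grade-4 terms 2*c*c'*(blade product), which cancel blade by blade — e_{1234}: -\frac{13243136}{31549903} + \frac{2463232}{20077211} + \frac{65606400}{220849321} = 0 — confirming B is simple. So B^2 = -\frac{16}{9}.
B^2 = -\frac{16}{9} — B^2 < 0, so the exponential closes trigonometrically: l = \frac{4}{3}, alpha*l = \frac{\pi}{6}, so exp(alpha B) = cos(\frac{\pi}{6}) + (sin(\frac{\pi}{6})/(\frac{4}{3}))*B = \frac{\sqrt{3}}{2} + (\frac{3}{8})*B.
Answer: \frac{\sqrt{3}}{2} + \frac{867}{2123} e_{12} - \frac{68}{1351} e_{13} - \frac{900}{14861} e_{14} - \frac{10251}{29722} e_{23} + \frac{2547}{14861} e_{24} - \frac{1074}{14861} e_{34}


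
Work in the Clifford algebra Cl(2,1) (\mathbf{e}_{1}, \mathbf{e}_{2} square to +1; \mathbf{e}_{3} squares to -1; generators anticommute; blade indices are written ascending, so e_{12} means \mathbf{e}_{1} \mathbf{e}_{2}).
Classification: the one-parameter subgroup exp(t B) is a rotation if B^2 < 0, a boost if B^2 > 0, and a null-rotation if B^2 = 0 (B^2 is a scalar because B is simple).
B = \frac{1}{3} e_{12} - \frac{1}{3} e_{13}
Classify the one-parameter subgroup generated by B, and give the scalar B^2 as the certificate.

B^2 term by term: the squares give (\frac{1}{3})^2*(e_{12})^2 + (-\frac{1}{3})^2*(e_{13})^2 = \frac{1}{9}*(-1) + \frac{1}{9}*(+1) = 0 (each basis 2-blade squares to minus the product of its generators' squares); cross terms between blades sharing an index anticommute and cancel. So B^2 = 0.
Answer: null-rotation, certificate B^2 = 0. Note: conjugating B changes its blade decomposition but never the scalar B^2 = 0, whose sign settles the classification.


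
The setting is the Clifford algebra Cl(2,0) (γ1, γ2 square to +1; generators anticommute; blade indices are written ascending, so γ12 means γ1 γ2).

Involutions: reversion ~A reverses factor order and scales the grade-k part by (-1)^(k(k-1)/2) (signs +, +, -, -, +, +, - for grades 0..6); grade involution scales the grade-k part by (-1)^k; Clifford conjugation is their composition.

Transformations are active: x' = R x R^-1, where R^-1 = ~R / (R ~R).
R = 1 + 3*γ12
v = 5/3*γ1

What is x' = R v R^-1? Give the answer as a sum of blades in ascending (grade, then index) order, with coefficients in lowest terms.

~R = 1 - 3*γ12, and R ~R = 10, so R^-1 = ~R / (10).
R v = 5/3*γ1 - 5*γ2
Answer: -4/3*γ1 - γ2


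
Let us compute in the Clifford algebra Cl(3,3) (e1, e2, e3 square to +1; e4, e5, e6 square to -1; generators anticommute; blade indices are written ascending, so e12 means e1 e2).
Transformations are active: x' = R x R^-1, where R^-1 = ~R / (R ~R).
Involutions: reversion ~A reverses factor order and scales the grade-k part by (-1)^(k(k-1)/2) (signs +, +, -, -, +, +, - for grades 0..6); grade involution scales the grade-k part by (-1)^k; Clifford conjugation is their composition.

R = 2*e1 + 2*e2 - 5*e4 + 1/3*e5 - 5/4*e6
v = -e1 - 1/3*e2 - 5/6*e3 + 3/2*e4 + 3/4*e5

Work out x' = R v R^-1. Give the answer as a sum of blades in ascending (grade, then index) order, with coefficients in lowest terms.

~R = 2*e1 + 2*e2 - 5*e4 + 1/3*e5 - 5/4*e6, and R ~R = -2689/144, so R^-1 = ~R / (-2689/144).
R v = 55/12 + 4/3*e12 - 5/3*e13 - 2*e14 + 11/6*e15 - 5/4*e16 - 5/3*e23 + 4/3*e24 + 29/18*e25 - 5/12*e26 - 25/6*e34 + 5/18*e35 - 25/24*e36 - 17/4*e45 + 15/8*e46 + 15/16*e56
Answer: 49/2689*e1 - 5231/8067*e2 + 5/6*e3 + 5133/5378*e4 - 9827/10756*e5 + 1650/2689*e6


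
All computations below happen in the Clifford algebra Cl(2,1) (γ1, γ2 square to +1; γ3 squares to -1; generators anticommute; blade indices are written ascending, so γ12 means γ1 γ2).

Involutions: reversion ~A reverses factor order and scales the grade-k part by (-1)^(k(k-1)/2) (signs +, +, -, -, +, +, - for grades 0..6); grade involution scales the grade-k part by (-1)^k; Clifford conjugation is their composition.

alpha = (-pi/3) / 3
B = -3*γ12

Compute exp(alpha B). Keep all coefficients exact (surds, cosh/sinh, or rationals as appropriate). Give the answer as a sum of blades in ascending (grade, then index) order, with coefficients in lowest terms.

B^2 = (-3)^2*(γ12)^2 = 9*(-1) = -9 (a basis 2-blade squares to minus the product of its generators' squares).
B^2 = -9 — the series telescopes trigonometrically here: l = 3, alpha*l = -pi/3, so exp(alpha B) = cos(-pi/3) + (sin(-pi/3)/3)*B = 1/2 + (-sqrt(3)/6)*B.
Answer: 1/2 + sqrt(3)/2*γ12


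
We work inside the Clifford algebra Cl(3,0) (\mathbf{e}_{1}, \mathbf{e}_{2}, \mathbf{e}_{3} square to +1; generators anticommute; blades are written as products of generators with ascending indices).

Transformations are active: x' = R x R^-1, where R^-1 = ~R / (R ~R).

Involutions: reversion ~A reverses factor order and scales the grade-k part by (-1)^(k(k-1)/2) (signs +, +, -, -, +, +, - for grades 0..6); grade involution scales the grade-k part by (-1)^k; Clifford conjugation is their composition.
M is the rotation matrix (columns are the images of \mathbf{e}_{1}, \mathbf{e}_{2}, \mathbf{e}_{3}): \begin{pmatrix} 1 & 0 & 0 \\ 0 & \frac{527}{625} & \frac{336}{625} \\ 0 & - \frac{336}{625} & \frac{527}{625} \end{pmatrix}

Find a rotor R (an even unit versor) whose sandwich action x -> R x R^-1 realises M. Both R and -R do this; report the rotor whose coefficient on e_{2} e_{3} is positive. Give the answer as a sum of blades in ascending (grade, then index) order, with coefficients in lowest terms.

Method: write R = a + b12*e_{1} e_{2} + b13*e_{1} e_{3} + b23*e_{2} e_{3} with a^2 + b12^2 + b13^2 + b23^2 = 1 (so R^-1 = ~R). Expanding the columns R e_j ~R gives tr M = 4a^2 - 1 and, from the antisymmetric part, M21 - M12 = -4a*b12, M13 - M31 = 4a*b13, M32 - M23 = -4a*b23.
Here tr M = \frac{1679}{625}, so a^2 = (1 + tr M)/4 = \frac{576}{625} and a = ±\frac{24}{25}. Taking a = \frac{24}{25}: M21 - M12 = 0, M13 - M31 = 0, M32 - M23 = -\frac{672}{625}, giving b12 = 0, b13 = 0, b23 = \frac{7}{25}, i.e. R = \frac{24}{25} + \frac{7}{25} e_{2} e_{3}.
Its e_{2} e_{3} coefficient is already positive.
Answer: \frac{24}{25} + \frac{7}{25} e_{2} e_{3}. Why the constraint matters: R and -R act identically through the sandwich — M has trace \frac{1679}{625} either way — so only the sign condition on e_{2} e_{3} picks one of the two preimages.


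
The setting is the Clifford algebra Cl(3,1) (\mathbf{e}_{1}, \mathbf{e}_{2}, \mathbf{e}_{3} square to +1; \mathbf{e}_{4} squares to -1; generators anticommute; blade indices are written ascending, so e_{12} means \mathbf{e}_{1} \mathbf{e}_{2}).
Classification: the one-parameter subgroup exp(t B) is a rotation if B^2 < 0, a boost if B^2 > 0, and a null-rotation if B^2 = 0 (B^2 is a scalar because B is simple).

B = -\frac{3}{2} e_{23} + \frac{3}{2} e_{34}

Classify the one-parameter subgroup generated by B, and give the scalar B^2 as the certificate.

B^2 term by term: the squares give (-\frac{3}{2})^2*(e_{23})^2 + (\frac{3}{2})^2*(e_{34})^2 = \frac{9}{4}*(-1) + \frac{9}{4}*(+1) = 0 (each basis 2-blade squares to minus the product of its generators' squares); cross terms between blades sharing an index anticommute and cancel. So B^2 = 0.
Answer: null-rotation, certificate B^2 = 0. B^2 = 0 is basis-independent, so its sign is the whole story.


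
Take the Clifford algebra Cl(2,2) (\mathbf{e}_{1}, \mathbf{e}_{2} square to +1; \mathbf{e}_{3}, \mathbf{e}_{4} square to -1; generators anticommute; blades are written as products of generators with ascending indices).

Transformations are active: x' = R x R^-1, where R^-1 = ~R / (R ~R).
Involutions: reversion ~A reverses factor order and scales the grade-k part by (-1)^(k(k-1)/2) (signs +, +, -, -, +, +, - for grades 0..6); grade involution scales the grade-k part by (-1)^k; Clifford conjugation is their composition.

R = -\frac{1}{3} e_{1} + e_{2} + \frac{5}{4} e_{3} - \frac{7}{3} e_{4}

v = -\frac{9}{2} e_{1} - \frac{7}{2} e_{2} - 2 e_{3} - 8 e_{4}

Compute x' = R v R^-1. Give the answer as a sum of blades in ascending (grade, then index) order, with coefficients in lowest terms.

~R = -\frac{1}{3} e_{1} + e_{2} + \frac{5}{4} e_{3} - \frac{7}{3} e_{4}, and R ~R = -\frac{283}{48}, so R^-1 = ~R / (-\frac{283}{48}).
R v = -\frac{109}{6} + \frac{17}{3} e_{1} e_{2} + \frac{151}{24} e_{1} e_{3} - \frac{47}{6} e_{1} e_{4} + \frac{19}{8} e_{2} e_{3} - \frac{97}{6} e_{2} e_{4} - \frac{44}{3} e_{3} e_{4}
Answer: \frac{4153}{1698} e_{1} + \frac{5469}{566} e_{2} + \frac{2746}{283} e_{3} - \frac{5416}{849} e_{4}
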